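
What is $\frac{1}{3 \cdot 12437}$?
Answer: $\frac{1}{37311} \approx 2.6802 \cdot 10^{-5}$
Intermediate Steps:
$\frac{1}{3 \cdot 12437} = \frac{1}{37311}$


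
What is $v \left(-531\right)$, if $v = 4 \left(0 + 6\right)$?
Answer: $-12744$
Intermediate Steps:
$v = 24$ ($v = 4 \cdot 6 = 24$)
$v \left(-531\right) = 24 \left(-531\right) = -12744$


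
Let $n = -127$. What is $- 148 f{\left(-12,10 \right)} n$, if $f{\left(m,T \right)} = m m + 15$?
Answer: $2988564$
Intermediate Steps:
$f{\left(m,T \right)} = 15 + m^{2}$ ($f{\left(m,T \right)} = m^{2} + 15 = 15 + m^{2}$)
$- 148 f{\left(-12,10 \right)} n = - 148 \left(15 + \left(-12\right)^{2}\right) \left(-127\right) = - 148 \left(15 + 144\right) \left(-127\right) = \left(-148\right) 159 \left(-127\right) = \left(-23532\right) \left(-127\right) = 2988564$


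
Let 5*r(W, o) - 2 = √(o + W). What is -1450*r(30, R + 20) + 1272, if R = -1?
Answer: -1338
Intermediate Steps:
r(W, o) = ⅖ + √(W + o)/5 (r(W, o) = ⅖ + √(o + W)/5 = ⅖ + √(W + o)/5)
-1450*r(30, R + 20) + 1272 = -1450*(⅖ + √(30 + (-1 + 20))/5) + 1272 = -1450*(⅖ + √(30 + 19)/5) + 1272 = -1450*(⅖ + √49/5) + 1272 = -1450*(⅖ + (⅕)*7) + 1272 = -1450*(⅖ + 7/5) + 1272 = -1450*9/5 + 1272 = -2610 + 1272 = -1338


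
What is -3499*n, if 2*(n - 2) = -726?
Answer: 1263139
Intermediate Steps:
n = -361 (n = 2 + (½)*(-726) = 2 - 363 = -361)
-3499*n = -3499*(-361) = 1263139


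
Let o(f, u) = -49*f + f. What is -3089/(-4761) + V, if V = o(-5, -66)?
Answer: 1145729/4761 ≈ 240.65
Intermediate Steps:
o(f, u) = -48*f
V = 240 (V = -48*(-5) = 240)
-3089/(-4761) + V = -3089/(-4761) + 240 = -3089*(-1/4761) + 240 = 3089/4761 + 240 = 1145729/4761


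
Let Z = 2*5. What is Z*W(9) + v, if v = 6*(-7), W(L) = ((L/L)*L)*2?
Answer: 138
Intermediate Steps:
W(L) = 2*L (W(L) = (1*L)*2 = L*2 = 2*L)
v = -42
Z = 10
Z*W(9) + v = 10*(2*9) - 42 = 10*18 - 42 = 180 - 42 = 138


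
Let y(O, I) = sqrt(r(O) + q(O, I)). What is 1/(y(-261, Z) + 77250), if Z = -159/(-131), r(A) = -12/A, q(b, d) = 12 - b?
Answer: 1344150/103835582749 - sqrt(2066685)/519177913745 ≈ 1.2942e-5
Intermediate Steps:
Z = 159/131 (Z = -159*(-1/131) = 159/131 ≈ 1.2137)
y(O, I) = sqrt(12 - O - 12/O) (y(O, I) = sqrt(-12/O + (12 - O)) = sqrt(12 - O - 12/O))
1/(y(-261, Z) + 77250) = 1/(sqrt(12 - 1*(-261) - 12/(-261)) + 77250) = 1/(sqrt(12 + 261 - 12*(-1/261)) + 77250) = 1/(sqrt(12 + 261 + 4/87) + 77250) = 1/(sqrt(23755/87) + 77250) = 1/(sqrt(2066685)/87 + 77250) = 1/(77250 + sqrt(2066685)/87)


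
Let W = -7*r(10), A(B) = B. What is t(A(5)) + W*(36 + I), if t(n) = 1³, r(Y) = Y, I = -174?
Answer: 9661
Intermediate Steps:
t(n) = 1
W = -70 (W = -7*10 = -70)
t(A(5)) + W*(36 + I) = 1 - 70*(36 - 174) = 1 - 70*(-138) = 1 + 9660 = 9661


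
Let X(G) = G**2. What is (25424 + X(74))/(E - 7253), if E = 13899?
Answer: 15450/3323 ≈ 4.6494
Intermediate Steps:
(25424 + X(74))/(E - 7253) = (25424 + 74**2)/(13899 - 7253) = (25424 + 5476)/6646 = 30900*(1/6646) = 15450/3323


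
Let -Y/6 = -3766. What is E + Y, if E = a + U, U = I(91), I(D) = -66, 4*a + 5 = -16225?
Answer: 36945/2 ≈ 18473.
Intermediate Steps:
a = -8115/2 (a = -5/4 + (¼)*(-16225) = -5/4 - 16225/4 = -8115/2 ≈ -4057.5)
U = -66
Y = 22596 (Y = -6*(-3766) = 22596)
E = -8247/2 (E = -8115/2 - 66 = -8247/2 ≈ -4123.5)
E + Y = -8247/2 + 22596 = 36945/2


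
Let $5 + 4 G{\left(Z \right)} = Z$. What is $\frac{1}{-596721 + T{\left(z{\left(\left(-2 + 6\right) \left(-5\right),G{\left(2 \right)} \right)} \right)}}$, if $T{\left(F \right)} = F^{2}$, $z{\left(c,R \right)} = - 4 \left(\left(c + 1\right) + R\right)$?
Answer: $- \frac{1}{590480} \approx -1.6935 \cdot 10^{-6}$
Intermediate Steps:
$G{\left(Z \right)} = - \frac{5}{4} + \frac{Z}{4}$
$z{\left(c,R \right)} = -4 - 4 R - 4 c$ ($z{\left(c,R \right)} = - 4 \left(\left(1 + c\right) + R\right) = - 4 \left(1 + R + c\right) = -4 - 4 R - 4 c$)
$\frac{1}{-596721 + T{\left(z{\left(\left(-2 + 6\right) \left(-5\right),G{\left(2 \right)} \right)} \right)}} = \frac{1}{-596721 + \left(-4 - 4 \left(- \frac{5}{4} + \frac{1}{4} \cdot 2\right) - 4 \left(-2 + 6\right) \left(-5\right)\right)^{2}} = \frac{1}{-596721 + \left(-4 - 4 \left(- \frac{5}{4} + \frac{1}{2}\right) - 4 \cdot 4 \left(-5\right)\right)^{2}} = \frac{1}{-596721 + \left(-4 - -3 - -80\right)^{2}} = \frac{1}{-596721 + \left(-4 + 3 + 80\right)^{2}} = \frac{1}{-596721 + 79^{2}} = \frac{1}{-596721 + 6241} = \frac{1}{-590480} = - \frac{1}{590480}$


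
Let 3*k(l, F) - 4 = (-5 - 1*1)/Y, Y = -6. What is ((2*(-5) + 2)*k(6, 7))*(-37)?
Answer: 1480/3 ≈ 493.33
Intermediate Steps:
k(l, F) = 5/3 (k(l, F) = 4/3 + ((-5 - 1*1)/(-6))/3 = 4/3 + ((-5 - 1)*(-1/6))/3 = 4/3 + (-6*(-1/6))/3 = 4/3 + (1/3)*1 = 4/3 + 1/3 = 5/3)
((2*(-5) + 2)*k(6, 7))*(-37) = ((2*(-5) + 2)*(5/3))*(-37) = ((-10 + 2)*(5/3))*(-37) = -8*5/3*(-37) = -40/3*(-37) = 1480/3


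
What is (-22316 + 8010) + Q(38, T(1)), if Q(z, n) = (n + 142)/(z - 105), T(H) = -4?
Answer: -958640/67 ≈ -14308.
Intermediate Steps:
Q(z, n) = (142 + n)/(-105 + z)
(-22316 + 8010) + Q(38, T(1)) = (-22316 + 8010) + (142 - 4)/(-105 + 38) = -14306 + 138/(-67) = -14306 - 1/67*138 = -14306 - 138/67 = -958640/67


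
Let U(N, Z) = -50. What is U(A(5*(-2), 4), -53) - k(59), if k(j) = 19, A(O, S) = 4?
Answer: -69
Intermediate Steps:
U(A(5*(-2), 4), -53) - k(59) = -50 - 1*19 = -50 - 19 = -69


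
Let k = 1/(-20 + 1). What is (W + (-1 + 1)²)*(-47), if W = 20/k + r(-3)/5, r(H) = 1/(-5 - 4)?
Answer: 803747/45 ≈ 17861.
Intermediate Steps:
r(H) = -⅑ (r(H) = 1/(-9) = -⅑)
k = -1/19 (k = 1/(-19) = -1/19 ≈ -0.052632)
W = -17101/45 (W = 20/(-1/19) - ⅑/5 = 20*(-19) - ⅑*⅕ = -380 - 1/45 = -17101/45 ≈ -380.02)
(W + (-1 + 1)²)*(-47) = (-17101/45 + (-1 + 1)²)*(-47) = (-17101/45 + 0²)*(-47) = (-17101/45 + 0)*(-47) = -17101/45*(-47) = 803747/45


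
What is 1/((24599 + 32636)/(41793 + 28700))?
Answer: 70493/57235 ≈ 1.2316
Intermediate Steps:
1/((24599 + 32636)/(41793 + 28700)) = 1/(57235/70493) = 70493/57235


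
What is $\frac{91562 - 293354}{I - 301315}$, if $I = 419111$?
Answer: $- \frac{50448}{29449} \approx -1.7131$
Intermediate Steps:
$\frac{91562 - 293354}{I - 301315} = \frac{91562 - 293354}{419111 - 301315} = - \frac{201792}{117796} = \left(-201792\right) \frac{1}{117796} = - \frac{50448}{29449}$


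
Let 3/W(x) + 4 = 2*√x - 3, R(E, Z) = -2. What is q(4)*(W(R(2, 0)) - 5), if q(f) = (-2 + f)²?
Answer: -408/19 - 8*I*√2/19 ≈ -21.474 - 0.59546*I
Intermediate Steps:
W(x) = 3/(-7 + 2*√x) (W(x) = 3/(-4 + (2*√x - 3)) = 3/(-4 + (-3 + 2*√x)) = 3/(-7 + 2*√x))
q(4)*(W(R(2, 0)) - 5) = (-2 + 4)²*(3/(-7 + 2*√(-2)) - 5) = 2²*(3/(-7 + 2*(I*√2)) - 5) = 4*(3/(-7 + 2*I*√2) - 5) = 4*(-5 + 3/(-7 + 2*I*√2)) = -20 + 12/(-7 + 2*I*√2)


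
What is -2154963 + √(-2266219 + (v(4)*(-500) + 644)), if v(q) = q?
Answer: -2154963 + 5*I*√90703 ≈ -2.155e+6 + 1505.8*I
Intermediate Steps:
-2154963 + √(-2266219 + (v(4)*(-500) + 644)) = -2154963 + √(-2266219 + (4*(-500) + 644)) = -2154963 + √(-2266219 + (-2000 + 644)) = -2154963 + √(-2266219 - 1356) = -2154963 + √(-2267575) = -2154963 + 5*I*√90703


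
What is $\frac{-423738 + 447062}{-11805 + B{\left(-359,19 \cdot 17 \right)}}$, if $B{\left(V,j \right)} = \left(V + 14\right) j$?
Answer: $- \frac{5831}{30810} \approx -0.18926$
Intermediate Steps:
$B{\left(V,j \right)} = j \left(14 + V\right)$ ($B{\left(V,j \right)} = \left(14 + V\right) j = j \left(14 + V\right)$)
$\frac{-423738 + 447062}{-11805 + B{\left(-359,19 \cdot 17 \right)}} = \frac{-423738 + 447062}{-11805 + 19 \cdot 17 \left(14 - 359\right)} = \frac{23324}{-11805 + 323 \left(-345\right)} = \frac{23324}{-11805 - 111435} = \frac{23324}{-123240} = 23324 \left(- \frac{1}{123240}\right) = - \frac{5831}{30810}$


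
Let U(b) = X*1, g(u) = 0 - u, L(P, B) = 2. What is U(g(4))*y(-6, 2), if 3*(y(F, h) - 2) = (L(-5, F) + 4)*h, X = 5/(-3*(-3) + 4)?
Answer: 30/13 ≈ 2.3077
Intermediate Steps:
X = 5/13 (X = 5/(9 + 4) = 5/13 ≈ 0.38462)
g(u) = -u
y(F, h) = 2 + 2*h (y(F, h) = 2 + ((2 + 4)*h)/3 = 2 + (6*h)/3 = 2 + 2*h)
U(b) = 5/13 (U(b) = (5/13)*1 = 5/13)
U(g(4))*y(-6, 2) = 5*(2 + 2*2)/13 = 5*(2 + 4)/13 = (5/13)*6 = 30/13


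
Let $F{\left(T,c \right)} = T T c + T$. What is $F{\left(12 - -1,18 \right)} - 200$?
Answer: $2855$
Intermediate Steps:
$F{\left(T,c \right)} = T + c T^{2}$ ($F{\left(T,c \right)} = T^{2} c + T = c T^{2} + T = T + c T^{2}$)
$F{\left(12 - -1,18 \right)} - 200 = \left(12 - -1\right) \left(1 + \left(12 - -1\right) 18\right) - 200 = \left(12 + 1\right) \left(1 + \left(12 + 1\right) 18\right) - 200 = 13 \left(1 + 13 \cdot 18\right) - 200 = 13 \left(1 + 234\right) - 200 = 13 \cdot 235 - 200 = 3055 - 200 = 2855$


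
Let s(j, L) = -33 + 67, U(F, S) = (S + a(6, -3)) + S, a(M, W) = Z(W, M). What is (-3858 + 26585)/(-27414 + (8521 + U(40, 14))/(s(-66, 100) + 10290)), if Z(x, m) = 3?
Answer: -58658387/70753396 ≈ -0.82905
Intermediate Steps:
a(M, W) = 3
U(F, S) = 3 + 2*S (U(F, S) = (S + 3) + S = (3 + S) + S = 3 + 2*S)
s(j, L) = 34
(-3858 + 26585)/(-27414 + (8521 + U(40, 14))/(s(-66, 100) + 10290)) = (-3858 + 26585)/(-27414 + (8521 + (3 + 2*14))/(34 + 10290)) = 22727/(-27414 + (8521 + (3 + 28))/10324) = 22727/(-27414 + (8521 + 31)*(1/10324)) = 22727/(-27414 + 8552*(1/10324)) = 22727/(-27414 + 2138/2581) = 22727/(-70753396/2581) = 22727*(-2581/70753396) = -58658387/70753396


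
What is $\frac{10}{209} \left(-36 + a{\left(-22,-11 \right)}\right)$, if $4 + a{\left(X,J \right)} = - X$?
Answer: $- \frac{180}{209} \approx -0.86124$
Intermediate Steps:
$a{\left(X,J \right)} = -4 - X$
$\frac{10}{209} \left(-36 + a{\left(-22,-11 \right)}\right) = \frac{10}{209} \left(-36 - -18\right) = 10 \cdot \frac{1}{209} \left(-36 + \left(-4 + 22\right)\right) = \frac{10 \left(-36 + 18\right)}{209} = \frac{10}{209} \left(-18\right) = - \frac{180}{209}$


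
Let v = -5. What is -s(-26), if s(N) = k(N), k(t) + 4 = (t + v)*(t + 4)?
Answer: -678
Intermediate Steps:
k(t) = -4 + (-5 + t)*(4 + t) (k(t) = -4 + (t - 5)*(t + 4) = -4 + (-5 + t)*(4 + t))
s(N) = -24 + N² - N
-s(-26) = -(-24 + (-26)² - 1*(-26)) = -(-24 + 676 + 26) = -1*678 = -678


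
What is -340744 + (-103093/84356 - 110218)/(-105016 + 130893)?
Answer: -743812632610429/2182880212 ≈ -3.4075e+5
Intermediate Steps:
-340744 + (-103093/84356 - 110218)/(-105016 + 130893) = -340744 + (-103093*1/84356 - 110218)/25877 = -340744 + (-103093/84356 - 110218)*(1/25877) = -340744 - 9297652701/84356*1/25877 = -340744 - 9297652701/2182880212 = -743812632610429/2182880212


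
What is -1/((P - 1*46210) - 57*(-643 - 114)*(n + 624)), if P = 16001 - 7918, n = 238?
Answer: -1/37156311 ≈ -2.6913e-8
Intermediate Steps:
P = 8083
-1/((P - 1*46210) - 57*(-643 - 114)*(n + 624)) = -1/((8083 - 1*46210) - 57*(-643 - 114)*(238 + 624)) = -1/((8083 - 46210) - (-43149)*862) = -1/(-38127 - 57*(-652534)) = -1/(-38127 + 37194438) = -1/37156311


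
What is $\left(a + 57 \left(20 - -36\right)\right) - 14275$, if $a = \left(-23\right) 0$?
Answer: $-11083$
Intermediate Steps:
$a = 0$
$\left(a + 57 \left(20 - -36\right)\right) - 14275 = \left(0 + 57 \left(20 - -36\right)\right) - 14275 = \left(0 + 57 \left(20 + 36\right)\right) - 14275 = \left(0 + 57 \cdot 56\right) - 14275 = \left(0 + 3192\right) - 14275 = 3192 - 14275 = -11083$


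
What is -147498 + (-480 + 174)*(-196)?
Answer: -87522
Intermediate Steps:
-147498 + (-480 + 174)*(-196) = -147498 - 306*(-196) = -147498 + 59976 = -87522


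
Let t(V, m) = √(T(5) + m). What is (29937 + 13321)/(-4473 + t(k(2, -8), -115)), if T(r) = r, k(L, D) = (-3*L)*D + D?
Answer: -193493034/20007839 - 43258*I*√110/20007839 ≈ -9.6709 - 0.022676*I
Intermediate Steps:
k(L, D) = D - 3*D*L (k(L, D) = -3*D*L + D = D - 3*D*L)
t(V, m) = √(5 + m)
(29937 + 13321)/(-4473 + t(k(2, -8), -115)) = (29937 + 13321)/(-4473 + √(5 - 115)) = 43258/(-4473 + √(-110)) = 43258/(-4473 + I*√110)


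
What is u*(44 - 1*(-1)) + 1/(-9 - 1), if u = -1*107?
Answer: -48151/10 ≈ -4815.1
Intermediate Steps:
u = -107
u*(44 - 1*(-1)) + 1/(-9 - 1) = -107*(44 - 1*(-1)) + 1/(-9 - 1) = -107*(44 + 1) + 1/(-10) = -107*45 - ⅒ = -4815 - ⅒ = -48151/10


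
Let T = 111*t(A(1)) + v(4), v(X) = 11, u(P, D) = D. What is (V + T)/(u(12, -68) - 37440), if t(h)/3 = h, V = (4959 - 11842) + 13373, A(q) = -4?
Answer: -5169/37508 ≈ -0.13781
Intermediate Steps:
V = 6490 (V = -6883 + 13373 = 6490)
t(h) = 3*h
T = -1321 (T = 111*(3*(-4)) + 11 = 111*(-12) + 11 = -1332 + 11 = -1321)
(V + T)/(u(12, -68) - 37440) = (6490 - 1321)/(-68 - 37440) = 5169/(-37508) = 5169*(-1/37508) = -5169/37508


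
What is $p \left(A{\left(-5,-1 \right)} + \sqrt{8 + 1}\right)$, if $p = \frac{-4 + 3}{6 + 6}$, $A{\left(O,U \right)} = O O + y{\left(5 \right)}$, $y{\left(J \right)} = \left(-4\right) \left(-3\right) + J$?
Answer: $- \frac{15}{4} \approx -3.75$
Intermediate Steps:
$y{\left(J \right)} = 12 + J$
$A{\left(O,U \right)} = 17 + O^{2}$ ($A{\left(O,U \right)} = O O + \left(12 + 5\right) = O^{2} + 17 = 17 + O^{2}$)
$p = - \frac{1}{12} \approx -0.083333$
$p \left(A{\left(-5,-1 \right)} + \sqrt{8 + 1}\right) = - \frac{\left(17 + \left(-5\right)^{2}\right) + \sqrt{8 + 1}}{12} = - \frac{\left(17 + 25\right) + \sqrt{9}}{12} = - \frac{42 + 3}{12} = \left(- \frac{1}{12}\right) 45 = - \frac{15}{4}$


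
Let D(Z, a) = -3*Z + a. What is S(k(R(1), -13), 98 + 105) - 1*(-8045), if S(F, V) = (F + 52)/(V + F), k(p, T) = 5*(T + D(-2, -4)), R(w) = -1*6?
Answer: 1190657/148 ≈ 8045.0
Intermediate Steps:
D(Z, a) = a - 3*Z
R(w) = -6
k(p, T) = 10 + 5*T (k(p, T) = 5*(T + (-4 - 3*(-2))) = 5*(T + (-4 + 6)) = 5*(T + 2) = 5*(2 + T) = 10 + 5*T)
S(F, V) = (52 + F)/(F + V)
S(k(R(1), -13), 98 + 105) - 1*(-8045) = (52 + (10 + 5*(-13)))/((10 + 5*(-13)) + (98 + 105)) - 1*(-8045) = (52 + (10 - 65))/((10 - 65) + 203) + 8045 = (52 - 55)/(-55 + 203) + 8045 = -3/148 + 8045 = 1190657/148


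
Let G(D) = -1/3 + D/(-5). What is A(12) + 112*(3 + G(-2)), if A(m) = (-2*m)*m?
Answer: 832/15 ≈ 55.467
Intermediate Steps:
A(m) = -2*m²
G(D) = -⅓ - D/5 (G(D) = -1*⅓ + D*(-⅕) = -⅓ - D/5)
A(12) + 112*(3 + G(-2)) = -2*12² + 112*(3 + (-⅓ - ⅕*(-2))) = -2*144 + 112*(3 + (-⅓ + ⅖)) = -288 + 112*(3 + 1/15) = -288 + 112*(46/15) = -288 + 5152/15 = 832/15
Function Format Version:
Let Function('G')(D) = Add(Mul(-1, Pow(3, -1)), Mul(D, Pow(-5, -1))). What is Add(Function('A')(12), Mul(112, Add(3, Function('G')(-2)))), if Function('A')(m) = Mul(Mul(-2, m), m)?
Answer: Rational(832, 15) ≈ 55.467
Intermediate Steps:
Function('A')(m) = Mul(-2, Pow(m, 2))
Function('G')(D) = Add(Rational(-1, 3), Mul(Rational(-1, 5), D)) (Function('G')(D) = Add(Mul(-1, Rational(1, 3)), Mul(D, Rational(-1, 5))) = Add(Rational(-1, 3), Mul(Rational(-1, 5), D)))
Add(Function('A')(12), Mul(112, Add(3, Function('G')(-2)))) = Add(Mul(-2, Pow(12, 2)), Mul(112, Add(3, Add(Rational(-1, 3), Mul(Rational(-1, 5), -2))))) = Add(Mul(-2, 144), Mul(112, Add(3, Add(Rational(-1, 3), Rational(2, 5))))) = Add(-288, Mul(112, Add(3, Rational(1, 15)))) = Add(-288, Mul(112, Rational(46, 15))) = Add(-288, Rational(5152, 15)) = Rational(832, 15)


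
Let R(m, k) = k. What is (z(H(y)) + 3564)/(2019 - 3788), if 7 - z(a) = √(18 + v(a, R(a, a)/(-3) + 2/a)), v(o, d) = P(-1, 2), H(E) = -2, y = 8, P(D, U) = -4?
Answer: -3571/1769 + √14/1769 ≈ -2.0165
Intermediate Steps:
v(o, d) = -4
z(a) = 7 - √14 (z(a) = 7 - √(18 - 4) = 7 - √14)
(z(H(y)) + 3564)/(2019 - 3788) = ((7 - √14) + 3564)/(2019 - 3788) = (3571 - √14)/(-1769) = (3571 - √14)*(-1/1769) = -3571/1769 + √14/1769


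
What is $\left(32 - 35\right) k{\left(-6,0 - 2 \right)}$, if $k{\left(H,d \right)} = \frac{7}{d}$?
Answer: $\frac{21}{2} \approx 10.5$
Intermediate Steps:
$\left(32 - 35\right) k{\left(-6,0 - 2 \right)} = \left(32 - 35\right) \frac{7}{0 - 2} = - 3 \frac{7}{-2} = - 3 \cdot 7 \left(- \frac{1}{2}\right) = \left(-3\right) \left(- \frac{7}{2}\right) = \frac{21}{2}$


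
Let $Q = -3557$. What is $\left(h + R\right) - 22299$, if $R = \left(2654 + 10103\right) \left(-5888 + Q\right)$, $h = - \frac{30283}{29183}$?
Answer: $- \frac{319718773845}{2653} \approx -1.2051 \cdot 10^{8}$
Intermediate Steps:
$h = - \frac{2753}{2653}$ ($h = \left(-30283\right) \frac{1}{29183} = - \frac{2753}{2653} \approx -1.0377$)
$R = -120489865$ ($R = \left(2654 + 10103\right) \left(-5888 - 3557\right) = 12757 \left(-9445\right) = -120489865$)
$\left(h + R\right) - 22299 = \left(- \frac{2753}{2653} - 120489865\right) - 22299 = - \frac{319659614598}{2653} - 22299 = - \frac{319718773845}{2653}$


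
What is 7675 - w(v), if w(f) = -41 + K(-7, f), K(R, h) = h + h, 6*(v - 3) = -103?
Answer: 23233/3 ≈ 7744.3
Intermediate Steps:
v = -85/6 (v = 3 + (1/6)*(-103) = 3 - 103/6 = -85/6 ≈ -14.167)
K(R, h) = 2*h
w(f) = -41 + 2*f
7675 - w(v) = 7675 - (-41 + 2*(-85/6)) = 7675 - (-41 - 85/3) = 7675 - 1*(-208/3) = 7675 + 208/3 = 23233/3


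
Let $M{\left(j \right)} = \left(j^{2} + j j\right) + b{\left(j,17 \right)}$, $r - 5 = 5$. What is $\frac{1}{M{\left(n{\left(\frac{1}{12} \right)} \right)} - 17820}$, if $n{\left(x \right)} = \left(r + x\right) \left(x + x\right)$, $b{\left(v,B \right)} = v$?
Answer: $- \frac{2592}{46170443} \approx -5.614 \cdot 10^{-5}$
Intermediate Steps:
$r = 10$ ($r = 5 + 5 = 10$)
$n{\left(x \right)} = 2 x \left(10 + x\right)$ ($n{\left(x \right)} = \left(10 + x\right) \left(x + x\right) = \left(10 + x\right) 2 x = 2 x \left(10 + x\right)$)
$M{\left(j \right)} = j + 2 j^{2}$ ($M{\left(j \right)} = \left(j^{2} + j j\right) + j = \left(j^{2} + j^{2}\right) + j = 2 j^{2} + j = j + 2 j^{2}$)
$\frac{1}{M{\left(n{\left(\frac{1}{12} \right)} \right)} - 17820} = \frac{1}{\frac{2 \left(10 + \frac{1}{12}\right)}{12} \left(1 + 2 \frac{2 \left(10 + \frac{1}{12}\right)}{12}\right) - 17820} = \frac{1}{2 \cdot \frac{1}{12} \left(10 + \frac{1}{12}\right) \left(1 + 2 \cdot 2 \cdot \frac{1}{12} \left(10 + \frac{1}{12}\right)\right) - 17820} = \frac{1}{2 \cdot \frac{1}{12} \cdot \frac{121}{12} \left(1 + 2 \cdot 2 \cdot \frac{1}{12} \cdot \frac{121}{12}\right) - 17820} = \frac{1}{\frac{121 \left(1 + 2 \cdot \frac{121}{72}\right)}{72} - 17820} = \frac{1}{\frac{121 \left(1 + \frac{121}{36}\right)}{72} - 17820} = \frac{1}{\frac{121}{72} \cdot \frac{157}{36} - 17820} = \frac{1}{\frac{18997}{2592} - 17820} = \frac{1}{- \frac{46170443}{2592}} = - \frac{2592}{46170443}$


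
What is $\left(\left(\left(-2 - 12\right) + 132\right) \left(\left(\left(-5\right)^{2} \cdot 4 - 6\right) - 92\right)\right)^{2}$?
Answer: $55696$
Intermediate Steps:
$\left(\left(\left(-2 - 12\right) + 132\right) \left(\left(\left(-5\right)^{2} \cdot 4 - 6\right) - 92\right)\right)^{2} = \left(\left(\left(-2 - 12\right) + 132\right) \left(\left(25 \cdot 4 - 6\right) - 92\right)\right)^{2} = \left(\left(-14 + 132\right) \left(\left(100 - 6\right) - 92\right)\right)^{2} = \left(118 \left(94 - 92\right)\right)^{2} = \left(118 \cdot 2\right)^{2} = 236^{2} = 55696$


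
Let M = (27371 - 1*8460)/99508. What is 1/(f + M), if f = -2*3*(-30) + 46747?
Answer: 99508/4669630827 ≈ 2.1310e-5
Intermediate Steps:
f = 46927 (f = -6*(-30) + 46747 = 180 + 46747 = 46927)
M = 18911/99508 (M = (27371 - 8460)*(1/99508) = 18911*(1/99508) = 18911/99508 ≈ 0.19005)
1/(f + M) = 1/(46927 + 18911/99508) = 1/(4669630827/99508) = 99508/4669630827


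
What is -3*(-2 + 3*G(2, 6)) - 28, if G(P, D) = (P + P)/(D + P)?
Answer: -53/2 ≈ -26.500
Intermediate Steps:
G(P, D) = 2*P/(D + P) (G(P, D) = (2*P)/(D + P) = 2*P/(D + P))
-3*(-2 + 3*G(2, 6)) - 28 = -3*(-2 + 3*(2*2/(6 + 2))) - 28 = -3*(-2 + 3*(2*2/8)) - 28 = -3*(-2 + 3*(2*2*(1/8))) - 28 = -3*(-2 + 3*(1/2)) - 28 = -3*(-2 + 3/2) - 28 = -3*(-1/2) - 28 = 3/2 - 28 = -53/2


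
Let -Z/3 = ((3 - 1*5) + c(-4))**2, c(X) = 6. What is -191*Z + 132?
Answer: 9300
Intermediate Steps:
Z = -48 (Z = -3*((3 - 1*5) + 6)**2 = -3*((3 - 5) + 6)**2 = -3*(-2 + 6)**2 = -3*4**2 = -3*16 = -48)
-191*Z + 132 = -191*(-48) + 132 = 9168 + 132 = 9300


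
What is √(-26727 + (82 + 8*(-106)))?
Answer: I*√27493 ≈ 165.81*I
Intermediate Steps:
√(-26727 + (82 + 8*(-106))) = √(-26727 + (82 - 848)) = √(-26727 - 766) = √(-27493) = I*√27493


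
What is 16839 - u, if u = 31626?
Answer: -14787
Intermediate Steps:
16839 - u = 16839 - 1*31626 = 16839 - 31626 = -14787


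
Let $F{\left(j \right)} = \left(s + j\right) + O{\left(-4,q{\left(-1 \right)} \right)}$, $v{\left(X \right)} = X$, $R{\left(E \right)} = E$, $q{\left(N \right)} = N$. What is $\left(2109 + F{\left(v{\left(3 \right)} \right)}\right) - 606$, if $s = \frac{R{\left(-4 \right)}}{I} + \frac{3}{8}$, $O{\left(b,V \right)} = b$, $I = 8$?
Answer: $\frac{12015}{8} \approx 1501.9$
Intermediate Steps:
$s = - \frac{1}{8}$ ($s = - \frac{4}{8} + \frac{3}{8} = \left(-4\right) \frac{1}{8} + 3 \cdot \frac{1}{8} = - \frac{1}{2} + \frac{3}{8} = - \frac{1}{8} \approx -0.125$)
$F{\left(j \right)} = - \frac{33}{8} + j$ ($F{\left(j \right)} = \left(- \frac{1}{8} + j\right) - 4 = - \frac{33}{8} + j$)
$\left(2109 + F{\left(v{\left(3 \right)} \right)}\right) - 606 = \left(2109 + \left(- \frac{33}{8} + 3\right)\right) - 606 = \left(2109 - \frac{9}{8}\right) - 606 = \frac{16863}{8} - 606 = \frac{12015}{8}$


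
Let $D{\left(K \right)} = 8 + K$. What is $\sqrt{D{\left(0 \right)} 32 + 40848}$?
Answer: $4 \sqrt{2569} \approx 202.74$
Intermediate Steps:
$\sqrt{D{\left(0 \right)} 32 + 40848} = \sqrt{\left(8 + 0\right) 32 + 40848} = \sqrt{8 \cdot 32 + 40848} = \sqrt{256 + 40848} = \sqrt{41104} = 4 \sqrt{2569}$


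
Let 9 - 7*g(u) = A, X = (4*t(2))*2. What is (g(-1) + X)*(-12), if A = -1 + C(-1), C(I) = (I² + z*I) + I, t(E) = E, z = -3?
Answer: -204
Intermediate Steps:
C(I) = I² - 2*I (C(I) = (I² - 3*I) + I = I² - 2*I)
X = 16 (X = (4*2)*2 = 8*2 = 16)
A = 2 (A = -1 - (-2 - 1) = -1 - 1*(-3) = -1 + 3 = 2)
g(u) = 1 (g(u) = 9/7 - ⅐*2 = 9/7 - 2/7 = 1)
(g(-1) + X)*(-12) = (1 + 16)*(-12) = 17*(-12) = -204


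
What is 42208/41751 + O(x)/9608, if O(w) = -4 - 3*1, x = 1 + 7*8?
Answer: 405242207/401143608 ≈ 1.0102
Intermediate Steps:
x = 57 (x = 1 + 56 = 57)
O(w) = -7 (O(w) = -4 - 3 = -7)
42208/41751 + O(x)/9608 = 42208/41751 - 7/9608 = 405242207/401143608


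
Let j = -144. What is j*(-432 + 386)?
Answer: 6624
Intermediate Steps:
j*(-432 + 386) = -144*(-432 + 386) = -144*(-46) = 6624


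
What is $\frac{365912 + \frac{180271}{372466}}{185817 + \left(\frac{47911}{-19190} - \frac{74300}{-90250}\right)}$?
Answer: $\frac{8282113674480405}{4205769752916763} \approx 1.9692$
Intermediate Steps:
$\frac{365912 + \frac{180271}{372466}}{185817 + \left(\frac{47911}{-19190} - \frac{74300}{-90250}\right)} = \frac{365912 + 180271 \cdot \frac{1}{372466}}{185817 + \left(47911 \left(- \frac{1}{19190}\right) - - \frac{1486}{1805}\right)} = \frac{365912 + \frac{180271}{372466}}{185817 + \left(- \frac{47911}{19190} + \frac{1486}{1805}\right)} = \frac{136289959263}{372466 \left(185817 - \frac{610137}{364610}\right)} = \frac{136289959263}{372466 \cdot \frac{67750126233}{364610}} = \frac{136289959263}{372466} \cdot \frac{364610}{67750126233} = \frac{8282113674480405}{4205769752916763}$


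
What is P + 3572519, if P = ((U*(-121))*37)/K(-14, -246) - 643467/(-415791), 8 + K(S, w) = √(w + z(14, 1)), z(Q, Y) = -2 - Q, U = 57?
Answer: 80849396463448/22591311 + 255189*I*√262/326 ≈ 3.5788e+6 + 12671.0*I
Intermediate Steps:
K(S, w) = -8 + √(-16 + w) (K(S, w) = -8 + √(w + (-2 - 1*14)) = -8 + √(w + (-2 - 14)) = -8 + √(w - 16) = -8 + √(-16 + w))
P = 214489/138597 - 255189/(-8 + I*√262) (P = ((57*(-121))*37)/(-8 + √(-16 - 246)) - 643467/(-415791) = (-6897*37)/(-8 + √(-262)) - 643467*(-1/415791) = -255189/(-8 + I*√262) + 214489/138597 = 214489/138597 - 255189/(-8 + I*√262) ≈ 6263.9 + 12671.0*I)
P + 3572519 = (141508681039/22591311 + 255189*I*√262/326) + 3572519 = 80849396463448/22591311 + 255189*I*√262/326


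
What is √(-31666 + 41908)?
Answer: 3*√1138 ≈ 101.20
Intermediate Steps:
√(-31666 + 41908) = √10242 = 3*√1138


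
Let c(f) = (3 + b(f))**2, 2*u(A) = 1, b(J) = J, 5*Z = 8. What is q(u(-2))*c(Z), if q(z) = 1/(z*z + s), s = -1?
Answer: -2116/75 ≈ -28.213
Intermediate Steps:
Z = 8/5 (Z = (1/5)*8 = 8/5 ≈ 1.6000)
u(A) = 1/2 (u(A) = (1/2)*1 = 1/2)
c(f) = (3 + f)**2
q(z) = 1/(-1 + z**2) (q(z) = 1/(z*z - 1) = 1/(z**2 - 1) = 1/(-1 + z**2))
q(u(-2))*c(Z) = (3 + 8/5)**2/(-1 + (1/2)**2) = (23/5)**2/(-1 + 1/4) = (529/25)/(-3/4) = -4/3*529/25 = -2116/75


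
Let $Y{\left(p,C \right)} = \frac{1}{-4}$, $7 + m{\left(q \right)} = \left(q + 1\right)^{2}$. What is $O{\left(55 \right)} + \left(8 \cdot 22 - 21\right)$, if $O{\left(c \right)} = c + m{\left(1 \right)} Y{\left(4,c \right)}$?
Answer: $\frac{843}{4} \approx 210.75$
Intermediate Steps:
$m{\left(q \right)} = -7 + \left(1 + q\right)^{2}$ ($m{\left(q \right)} = -7 + \left(q + 1\right)^{2} = -7 + \left(1 + q\right)^{2}$)
$Y{\left(p,C \right)} = - \frac{1}{4}$
$O{\left(c \right)} = \frac{3}{4} + c$ ($O{\left(c \right)} = c + \left(-7 + \left(1 + 1\right)^{2}\right) \left(- \frac{1}{4}\right) = c + \left(-7 + 2^{2}\right) \left(- \frac{1}{4}\right) = c + \left(-7 + 4\right) \left(- \frac{1}{4}\right) = c - - \frac{3}{4} = c + \frac{3}{4} = \frac{3}{4} + c$)
$O{\left(55 \right)} + \left(8 \cdot 22 - 21\right) = \left(\frac{3}{4} + 55\right) + \left(8 \cdot 22 - 21\right) = \frac{223}{4} + \left(176 - 21\right) = \frac{223}{4} + 155 = \frac{843}{4}$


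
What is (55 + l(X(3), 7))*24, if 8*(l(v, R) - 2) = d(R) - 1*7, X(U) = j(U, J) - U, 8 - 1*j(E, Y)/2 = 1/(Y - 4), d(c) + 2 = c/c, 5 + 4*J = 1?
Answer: 1344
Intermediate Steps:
J = -1 (J = -5/4 + (¼)*1 = -5/4 + ¼ = -1)
d(c) = -1 (d(c) = -2 + c/c = -2 + 1 = -1)
j(E, Y) = 16 - 2/(-4 + Y) (j(E, Y) = 16 - 2/(Y - 4) = 16 - 2/(-4 + Y))
X(U) = 82/5 - U (X(U) = 2*(-33 + 8*(-1))/(-4 - 1) - U = 2*(-33 - 8)/(-5) - U = 2*(-⅕)*(-41) - U = 82/5 - U)
l(v, R) = 1 (l(v, R) = 2 + (-1 - 1*7)/8 = 2 + (-1 - 7)/8 = 2 + (⅛)*(-8) = 2 - 1 = 1)
(55 + l(X(3), 7))*24 = (55 + 1)*24 = 56*24 = 1344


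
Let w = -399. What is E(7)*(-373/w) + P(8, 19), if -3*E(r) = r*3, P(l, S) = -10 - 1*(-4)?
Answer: -715/57 ≈ -12.544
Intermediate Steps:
P(l, S) = -6 (P(l, S) = -10 + 4 = -6)
E(r) = -r (E(r) = -r*3/3 = -r)
E(7)*(-373/w) + P(8, 19) = (-1*7)*(-373/(-399)) - 6 = -(-2611)*(-1)/399 - 6 = -7*373/399 - 6 = -373/57 - 6 = -715/57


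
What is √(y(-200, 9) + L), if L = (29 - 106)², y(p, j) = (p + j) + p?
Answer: √5538 ≈ 74.418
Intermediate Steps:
y(p, j) = j + 2*p (y(p, j) = (j + p) + p = j + 2*p)
L = 5929 (L = (-77)² = 5929)
√(y(-200, 9) + L) = √((9 + 2*(-200)) + 5929) = √((9 - 400) + 5929) = √(-391 + 5929) = √5538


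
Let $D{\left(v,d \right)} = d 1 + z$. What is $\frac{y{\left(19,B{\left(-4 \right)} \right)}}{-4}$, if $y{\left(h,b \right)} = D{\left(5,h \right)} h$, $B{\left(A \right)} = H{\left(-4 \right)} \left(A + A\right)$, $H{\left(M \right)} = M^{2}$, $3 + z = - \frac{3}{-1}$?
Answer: $- \frac{361}{4} \approx -90.25$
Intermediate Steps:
$z = 0$ ($z = -3 - \frac{3}{-1} = -3 - -3 = -3 + 3 = 0$)
$D{\left(v,d \right)} = d$ ($D{\left(v,d \right)} = d 1 + 0 = d + 0 = d$)
$B{\left(A \right)} = 32 A$ ($B{\left(A \right)} = \left(-4\right)^{2} \left(A + A\right) = 16 \cdot 2 A = 32 A$)
$y{\left(h,b \right)} = h^{2}$ ($y{\left(h,b \right)} = h h = h^{2}$)
$\frac{y{\left(19,B{\left(-4 \right)} \right)}}{-4} = \frac{19^{2}}{-4} = \left(- \frac{1}{4}\right) 361 = - \frac{361}{4}$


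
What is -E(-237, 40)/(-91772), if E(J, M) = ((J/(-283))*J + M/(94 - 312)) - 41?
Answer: -1848202/707722721 ≈ -0.0026115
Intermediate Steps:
E(J, M) = -41 - M/218 - J**2/283 (E(J, M) = ((J*(-1/283))*J + M/(-218)) - 41 = ((-J/283)*J - M/218) - 41 = (-J**2/283 - M/218) - 41 = (-M/218 - J**2/283) - 41 = -41 - M/218 - J**2/283)
-E(-237, 40)/(-91772) = -(-41 - 1/218*40 - 1/283*(-237)**2)/(-91772) = -(-41 - 20/109 - 1/283*56169)*(-1)/91772 = -(-41 - 20/109 - 56169/283)*(-1)/91772 = -(-7392808)*(-1)/(30847*91772) = -1*1848202/707722721 = -1848202/707722721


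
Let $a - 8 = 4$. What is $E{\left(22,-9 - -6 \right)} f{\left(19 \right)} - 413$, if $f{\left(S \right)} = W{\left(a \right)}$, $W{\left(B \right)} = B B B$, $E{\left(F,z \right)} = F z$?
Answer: $-114461$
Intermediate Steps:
$a = 12$ ($a = 8 + 4 = 12$)
$W{\left(B \right)} = B^{3}$ ($W{\left(B \right)} = B^{2} B = B^{3}$)
$f{\left(S \right)} = 1728$ ($f{\left(S \right)} = 12^{3} = 1728$)
$E{\left(22,-9 - -6 \right)} f{\left(19 \right)} - 413 = 22 \left(-9 - -6\right) 1728 - 413 = 22 \left(-9 + 6\right) 1728 - 413 = 22 \left(-3\right) 1728 - 413 = \left(-66\right) 1728 - 413 = -114048 - 413 = -114461$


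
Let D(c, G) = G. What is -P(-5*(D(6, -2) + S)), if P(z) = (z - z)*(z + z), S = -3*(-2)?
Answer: 0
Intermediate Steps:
S = 6
P(z) = 0 (P(z) = 0*(2*z) = 0)
-P(-5*(D(6, -2) + S)) = -1*0 = 0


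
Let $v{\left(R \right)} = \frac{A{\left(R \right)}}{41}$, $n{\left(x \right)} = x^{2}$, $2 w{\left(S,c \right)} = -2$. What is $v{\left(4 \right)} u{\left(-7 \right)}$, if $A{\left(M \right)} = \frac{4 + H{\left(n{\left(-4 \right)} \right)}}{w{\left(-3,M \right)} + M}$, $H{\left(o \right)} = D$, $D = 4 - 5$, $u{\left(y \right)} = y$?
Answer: $- \frac{7}{41} \approx -0.17073$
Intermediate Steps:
$w{\left(S,c \right)} = -1$ ($w{\left(S,c \right)} = \frac{1}{2} \left(-2\right) = -1$)
$D = -1$
$H{\left(o \right)} = -1$
$A{\left(M \right)} = \frac{3}{-1 + M}$ ($A{\left(M \right)} = \frac{4 - 1}{-1 + M} = \frac{3}{-1 + M}$)
$v{\left(R \right)} = \frac{3}{41 \left(-1 + R\right)}$ ($v{\left(R \right)} = \frac{3 \frac{1}{-1 + R}}{41} = \frac{3}{-1 + R} \frac{1}{41} = \frac{3}{41 \left(-1 + R\right)}$)
$v{\left(4 \right)} u{\left(-7 \right)} = \frac{3}{41 \left(-1 + 4\right)} \left(-7\right) = \frac{3}{41 \cdot 3} \left(-7\right) = \frac{3}{41} \cdot \frac{1}{3} \left(-7\right) = \frac{1}{41} \left(-7\right) = - \frac{7}{41}$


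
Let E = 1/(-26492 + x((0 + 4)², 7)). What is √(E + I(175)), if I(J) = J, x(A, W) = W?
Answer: 3*√13639404210/26485 ≈ 13.229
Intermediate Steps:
E = -1/26485 (E = 1/(-26492 + 7) = 1/(-26485) = -1/26485 ≈ -3.7757e-5)
√(E + I(175)) = √(-1/26485 + 175) = √(4634874/26485) = 3*√13639404210/26485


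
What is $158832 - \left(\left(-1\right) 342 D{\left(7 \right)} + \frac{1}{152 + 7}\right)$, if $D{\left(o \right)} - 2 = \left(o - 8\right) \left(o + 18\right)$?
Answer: $\frac{24003593}{159} \approx 1.5097 \cdot 10^{5}$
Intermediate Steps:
$D{\left(o \right)} = 2 + \left(-8 + o\right) \left(18 + o\right)$ ($D{\left(o \right)} = 2 + \left(o - 8\right) \left(o + 18\right) = 2 + \left(-8 + o\right) \left(18 + o\right)$)
$158832 - \left(\left(-1\right) 342 D{\left(7 \right)} + \frac{1}{152 + 7}\right) = 158832 - \left(\left(-1\right) 342 \left(-142 + 7^{2} + 10 \cdot 7\right) + \frac{1}{152 + 7}\right) = 158832 - \left(- 342 \left(-142 + 49 + 70\right) + \frac{1}{159}\right) = 158832 - \left(\left(-342\right) \left(-23\right) + \frac{1}{159}\right) = 158832 - \left(7866 + \frac{1}{159}\right) = 158832 - \frac{1250695}{159} = \frac{24003593}{159}$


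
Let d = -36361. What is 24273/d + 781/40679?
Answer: -959003426/1479129119 ≈ -0.64836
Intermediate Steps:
24273/d + 781/40679 = 24273/(-36361) + 781/40679 = 24273*(-1/36361) + 781*(1/40679) = -24273/36361 + 781/40679 = -959003426/1479129119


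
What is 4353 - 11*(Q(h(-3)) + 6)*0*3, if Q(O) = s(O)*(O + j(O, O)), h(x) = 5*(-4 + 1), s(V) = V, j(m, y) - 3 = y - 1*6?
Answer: 4353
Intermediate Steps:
j(m, y) = -3 + y (j(m, y) = 3 + (y - 1*6) = 3 + (y - 6) = 3 + (-6 + y) = -3 + y)
h(x) = -15 (h(x) = 5*(-3) = -15)
Q(O) = O*(-3 + 2*O) (Q(O) = O*(O + (-3 + O)) = O*(-3 + 2*O))
4353 - 11*(Q(h(-3)) + 6)*0*3 = 4353 - 11*(-15*(-3 + 2*(-15)) + 6)*0*3 = 4353 - 11*(-15*(-3 - 30) + 6)*0*3 = 4353 - 11*(-15*(-33) + 6)*0*3 = 4353 - 11*(495 + 6)*0*3 = 4353 - 5511*0*3 = 4353 - 11*0*3 = 4353 + 0*3 = 4353 + 0 = 4353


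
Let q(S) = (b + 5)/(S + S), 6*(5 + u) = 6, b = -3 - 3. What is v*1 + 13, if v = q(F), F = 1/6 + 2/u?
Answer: 29/2 ≈ 14.500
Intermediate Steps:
b = -6
u = -4 (u = -5 + (⅙)*6 = -5 + 1 = -4)
F = -⅓ (F = 1/6 + 2/(-4) = 1*(⅙) + 2*(-¼) = ⅙ - ½ = -⅓ ≈ -0.33333)
q(S) = -1/(2*S) (q(S) = (-6 + 5)/(S + S) = -1/(2*S))
v = 3/2 (v = -1/(2*(-⅓)) = -½*(-3) = 3/2 ≈ 1.5000)
v*1 + 13 = (3/2)*1 + 13 = 3/2 + 13 = 29/2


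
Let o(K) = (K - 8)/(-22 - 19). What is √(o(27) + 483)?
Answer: 2*√202786/41 ≈ 21.967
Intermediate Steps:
o(K) = 8/41 - K/41 (o(K) = (-8 + K)/(-41) = (-8 + K)*(-1/41) = 8/41 - K/41)
√(o(27) + 483) = √((8/41 - 1/41*27) + 483) = √((8/41 - 27/41) + 483) = √(-19/41 + 483) = √(19784/41) = 2*√202786/41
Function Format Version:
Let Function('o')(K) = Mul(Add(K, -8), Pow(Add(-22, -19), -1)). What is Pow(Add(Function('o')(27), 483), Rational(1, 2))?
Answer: Mul(Rational(2, 41), Pow(202786, Rational(1, 2))) ≈ 21.967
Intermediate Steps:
Function('o')(K) = Add(Rational(8, 41), Mul(Rational(-1, 41), K)) (Function('o')(K) = Mul(Add(-8, K), Pow(-41, -1)) = Mul(Add(-8, K), Rational(-1, 41)) = Add(Rational(8, 41), Mul(Rational(-1, 41), K)))
Pow(Add(Function('o')(27), 483), Rational(1, 2)) = Pow(Add(Add(Rational(8, 41), Mul(Rational(-1, 41), 27)), 483), Rational(1, 2)) = Pow(Add(Add(Rational(8, 41), Rational(-27, 41)), 483), Rational(1, 2)) = Pow(Add(Rational(-19, 41), 483), Rational(1, 2)) = Pow(Rational(19784, 41), Rational(1, 2)) = Mul(Rational(2, 41), Pow(202786, Rational(1, 2)))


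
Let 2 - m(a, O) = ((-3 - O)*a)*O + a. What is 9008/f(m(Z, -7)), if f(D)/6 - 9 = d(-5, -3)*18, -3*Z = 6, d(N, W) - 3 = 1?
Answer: 4504/243 ≈ 18.535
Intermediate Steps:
d(N, W) = 4 (d(N, W) = 3 + 1 = 4)
Z = -2 (Z = -⅓*6 = -2)
m(a, O) = 2 - a - O*a*(-3 - O) (m(a, O) = 2 - (((-3 - O)*a)*O + a) = 2 - ((a*(-3 - O))*O + a) = 2 - (O*a*(-3 - O) + a) = 2 - (a + O*a*(-3 - O)) = 2 + (-a - O*a*(-3 - O)) = 2 - a - O*a*(-3 - O))
f(D) = 486 (f(D) = 54 + 6*(4*18) = 54 + 6*72 = 54 + 432 = 486)
9008/f(m(Z, -7)) = 9008/486 = 9008*(1/486) = 4504/243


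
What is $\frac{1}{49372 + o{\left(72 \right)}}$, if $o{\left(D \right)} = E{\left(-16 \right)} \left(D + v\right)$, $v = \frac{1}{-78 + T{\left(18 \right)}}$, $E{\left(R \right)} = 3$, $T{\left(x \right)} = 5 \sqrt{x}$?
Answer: $\frac{31042062}{1539312481169} + \frac{5 \sqrt{2}}{1539312481169} \approx 2.0166 \cdot 10^{-5}$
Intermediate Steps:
$v = \frac{1}{-78 + 15 \sqrt{2}}$ ($v = \frac{1}{-78 + 5 \sqrt{18}} = \frac{1}{-78 + 5 \cdot 3 \sqrt{2}} = \frac{1}{-78 + 15 \sqrt{2}} \approx -0.01761$)
$o{\left(D \right)} = - \frac{13}{313} + 3 D - \frac{5 \sqrt{2}}{626}$ ($o{\left(D \right)} = 3 \left(D - \left(\frac{13}{939} + \frac{5 \sqrt{2}}{1878}\right)\right) = 3 \left(- \frac{13}{939} + D - \frac{5 \sqrt{2}}{1878}\right) = - \frac{13}{313} + 3 D - \frac{5 \sqrt{2}}{626}$)
$\frac{1}{49372 + o{\left(72 \right)}} = \frac{1}{49372 - \left(- \frac{67595}{313} + \frac{5 \sqrt{2}}{626}\right)} = \frac{1}{49372 + \left(\frac{67595}{313} - \frac{5 \sqrt{2}}{626}\right)} = \frac{1}{\frac{15521031}{313} - \frac{5 \sqrt{2}}{626}}$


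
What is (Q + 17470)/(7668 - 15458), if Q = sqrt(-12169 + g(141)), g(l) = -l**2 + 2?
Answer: -1747/779 - 2*I*sqrt(2003)/3895 ≈ -2.2426 - 0.022981*I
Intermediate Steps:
g(l) = 2 - l**2
Q = 4*I*sqrt(2003) (Q = sqrt(-12169 + (2 - 1*141**2)) = sqrt(-12169 + (2 - 1*19881)) = sqrt(-12169 + (2 - 19881)) = sqrt(-12169 - 19879) = sqrt(-32048) = 4*I*sqrt(2003) ≈ 179.02*I)
(Q + 17470)/(7668 - 15458) = (4*I*sqrt(2003) + 17470)/(7668 - 15458) = (17470 + 4*I*sqrt(2003))/(-7790) = (17470 + 4*I*sqrt(2003))*(-1/7790) = -1747/779 - 2*I*sqrt(2003)/3895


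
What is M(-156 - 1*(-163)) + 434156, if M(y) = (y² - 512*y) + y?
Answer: 430628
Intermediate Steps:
M(y) = y² - 511*y
M(-156 - 1*(-163)) + 434156 = (-156 - 1*(-163))*(-511 + (-156 - 1*(-163))) + 434156 = (-156 + 163)*(-511 + (-156 + 163)) + 434156 = 7*(-511 + 7) + 434156 = 7*(-504) + 434156 = -3528 + 434156 = 430628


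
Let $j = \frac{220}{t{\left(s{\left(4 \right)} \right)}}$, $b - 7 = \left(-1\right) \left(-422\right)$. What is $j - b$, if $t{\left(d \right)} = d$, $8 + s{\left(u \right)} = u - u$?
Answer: $- \frac{913}{2} \approx -456.5$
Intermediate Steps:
$b = 429$ ($b = 7 - -422 = 7 + 422 = 429$)
$s{\left(u \right)} = -8$ ($s{\left(u \right)} = -8 + \left(u - u\right) = -8 + 0 = -8$)
$j = - \frac{55}{2}$ ($j = \frac{220}{-8} = 220 \left(- \frac{1}{8}\right) = - \frac{55}{2} \approx -27.5$)
$j - b = - \frac{55}{2} - 429 = - \frac{913}{2}$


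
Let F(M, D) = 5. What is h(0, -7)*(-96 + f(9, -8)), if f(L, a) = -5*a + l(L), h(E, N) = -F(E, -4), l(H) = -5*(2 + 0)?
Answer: 330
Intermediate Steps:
l(H) = -10 (l(H) = -5*2 = -10)
h(E, N) = -5 (h(E, N) = -1*5 = -5)
f(L, a) = -10 - 5*a (f(L, a) = -5*a - 10 = -10 - 5*a)
h(0, -7)*(-96 + f(9, -8)) = -5*(-96 + (-10 - 5*(-8))) = -5*(-96 + (-10 + 40)) = -5*(-96 + 30) = -5*(-66) = 330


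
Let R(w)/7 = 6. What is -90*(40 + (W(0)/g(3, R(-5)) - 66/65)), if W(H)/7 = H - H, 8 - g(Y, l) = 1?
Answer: -45612/13 ≈ -3508.6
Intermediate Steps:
R(w) = 42 (R(w) = 7*6 = 42)
g(Y, l) = 7 (g(Y, l) = 8 - 1*1 = 8 - 1 = 7)
W(H) = 0 (W(H) = 7*(H - H) = 7*0 = 0)
-90*(40 + (W(0)/g(3, R(-5)) - 66/65)) = -90*(40 + (0/7 - 66/65)) = -90*(40 + (0*(⅐) - 66*1/65)) = -90*(40 + (0 - 66/65)) = -90*(40 - 66/65) = -90*2534/65 = -45612/13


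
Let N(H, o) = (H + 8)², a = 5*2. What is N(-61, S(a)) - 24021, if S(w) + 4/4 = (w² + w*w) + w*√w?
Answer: -21212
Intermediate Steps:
a = 10
S(w) = -1 + w^(3/2) + 2*w² (S(w) = -1 + ((w² + w*w) + w*√w) = -1 + ((w² + w²) + w^(3/2)) = -1 + (2*w² + w^(3/2)) = -1 + (w^(3/2) + 2*w²) = -1 + w^(3/2) + 2*w²)
N(H, o) = (8 + H)²
N(-61, S(a)) - 24021 = (8 - 61)² - 24021 = (-53)² - 24021 = 2809 - 24021 = -21212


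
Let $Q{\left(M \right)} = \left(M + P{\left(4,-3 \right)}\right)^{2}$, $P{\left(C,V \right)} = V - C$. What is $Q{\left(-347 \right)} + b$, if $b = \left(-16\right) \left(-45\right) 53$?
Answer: $163476$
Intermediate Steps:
$b = 38160$ ($b = 720 \cdot 53 = 38160$)
$Q{\left(M \right)} = \left(-7 + M\right)^{2}$ ($Q{\left(M \right)} = \left(M - 7\right)^{2} = \left(-7 + M\right)^{2}$)
$Q{\left(-347 \right)} + b = \left(-7 - 347\right)^{2} + 38160 = \left(-354\right)^{2} + 38160 = 125316 + 38160 = 163476$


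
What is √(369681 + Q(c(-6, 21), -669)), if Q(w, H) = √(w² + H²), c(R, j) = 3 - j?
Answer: √(369681 + 3*√49765) ≈ 608.56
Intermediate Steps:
Q(w, H) = √(H² + w²)
√(369681 + Q(c(-6, 21), -669)) = √(369681 + √((-669)² + (3 - 1*21)²)) = √(369681 + √(447561 + (3 - 21)²)) = √(369681 + √(447561 + (-18)²)) = √(369681 + √(447561 + 324)) = √(369681 + √447885) = √(369681 + 3*√49765)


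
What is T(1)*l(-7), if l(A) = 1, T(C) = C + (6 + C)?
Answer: 8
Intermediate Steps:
T(C) = 6 + 2*C
T(1)*l(-7) = (6 + 2*1)*1 = (6 + 2)*1 = 8*1 = 8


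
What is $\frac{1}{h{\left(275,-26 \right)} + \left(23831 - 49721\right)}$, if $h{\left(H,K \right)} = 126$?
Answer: $- \frac{1}{25764} \approx -3.8814 \cdot 10^{-5}$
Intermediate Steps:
$\frac{1}{h{\left(275,-26 \right)} + \left(23831 - 49721\right)} = \frac{1}{126 + \left(23831 - 49721\right)} = \frac{1}{126 - 25890} = \frac{1}{-25764} = - \frac{1}{25764}$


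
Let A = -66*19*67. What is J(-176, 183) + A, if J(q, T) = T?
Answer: -83835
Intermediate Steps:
A = -84018 (A = -1254*67 = -84018)
J(-176, 183) + A = 183 - 84018 = -83835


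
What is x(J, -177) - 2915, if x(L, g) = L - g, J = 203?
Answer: -2535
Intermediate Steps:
x(J, -177) - 2915 = (203 - 1*(-177)) - 2915 = (203 + 177) - 2915 = 380 - 2915 = -2535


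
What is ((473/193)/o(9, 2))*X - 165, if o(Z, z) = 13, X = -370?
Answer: -588995/2509 ≈ -234.75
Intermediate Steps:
((473/193)/o(9, 2))*X - 165 = ((473/193)/13)*(-370) - 165 = ((473*(1/193))*(1/13))*(-370) - 165 = ((473/193)*(1/13))*(-370) - 165 = (473/2509)*(-370) - 165 = -175010/2509 - 165 = -588995/2509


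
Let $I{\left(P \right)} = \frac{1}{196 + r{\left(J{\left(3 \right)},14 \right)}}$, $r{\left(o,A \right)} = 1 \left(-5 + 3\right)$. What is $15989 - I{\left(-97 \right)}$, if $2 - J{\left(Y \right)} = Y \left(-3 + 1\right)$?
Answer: $\frac{3101865}{194} \approx 15989.0$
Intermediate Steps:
$J{\left(Y \right)} = 2 + 2 Y$ ($J{\left(Y \right)} = 2 - Y \left(-3 + 1\right) = 2 - Y \left(-2\right) = 2 - - 2 Y = 2 + 2 Y$)
$r{\left(o,A \right)} = -2$ ($r{\left(o,A \right)} = 1 \left(-2\right) = -2$)
$I{\left(P \right)} = \frac{1}{194}$ ($I{\left(P \right)} = \frac{1}{196 - 2} = \frac{1}{194}$)
$15989 - I{\left(-97 \right)} = 15989 - \frac{1}{194} = \frac{3101865}{194}$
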